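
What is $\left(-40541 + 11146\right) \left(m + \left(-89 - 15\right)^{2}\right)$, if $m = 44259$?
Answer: $-1618929625$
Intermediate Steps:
$\left(-40541 + 11146\right) \left(m + \left(-89 - 15\right)^{2}\right) = \left(-40541 + 11146\right) \left(44259 + \left(-89 - 15\right)^{2}\right) = - 29395 \left(44259 + \left(-104\right)^{2}\right) = - 29395 \left(44259 + 10816\right) = \left(-29395\right) 55075 = -1618929625$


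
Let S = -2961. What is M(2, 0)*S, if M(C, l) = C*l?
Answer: 0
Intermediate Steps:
M(2, 0)*S = (2*0)*(-2961) = 0*(-2961) = 0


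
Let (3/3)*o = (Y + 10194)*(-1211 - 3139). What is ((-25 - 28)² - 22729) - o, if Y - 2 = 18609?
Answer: 125281830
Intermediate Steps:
Y = 18611 (Y = 2 + 18609 = 18611)
o = -125301750 (o = (18611 + 10194)*(-1211 - 3139) = 28805*(-4350) = -125301750)
((-25 - 28)² - 22729) - o = ((-25 - 28)² - 22729) - 1*(-125301750) = ((-53)² - 22729) + 125301750 = (2809 - 22729) + 125301750 = -19920 + 125301750 = 125281830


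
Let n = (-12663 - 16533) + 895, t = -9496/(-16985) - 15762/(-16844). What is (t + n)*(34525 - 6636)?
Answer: -112899643899566397/143047670 ≈ -7.8924e+8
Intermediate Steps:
t = 213834097/143047670 (t = -9496*(-1/16985) - 15762*(-1/16844) = 9496/16985 + 7881/8422 = 213834097/143047670 ≈ 1.4948)
n = -28301 (n = -29196 + 895 = -28301)
(t + n)*(34525 - 6636) = (213834097/143047670 - 28301)*(34525 - 6636) = -4048178274573/143047670*27889 = -112899643899566397/143047670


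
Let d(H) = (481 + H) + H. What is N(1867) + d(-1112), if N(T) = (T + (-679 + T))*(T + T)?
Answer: 11405627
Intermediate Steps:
d(H) = 481 + 2*H
N(T) = 2*T*(-679 + 2*T) (N(T) = (-679 + 2*T)*(2*T) = 2*T*(-679 + 2*T))
N(1867) + d(-1112) = 2*1867*(-679 + 2*1867) + (481 + 2*(-1112)) = 2*1867*(-679 + 3734) + (481 - 2224) = 2*1867*3055 - 1743 = 11407370 - 1743 = 11405627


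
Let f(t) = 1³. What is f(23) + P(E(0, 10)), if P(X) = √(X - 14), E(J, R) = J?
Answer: 1 + I*√14 ≈ 1.0 + 3.7417*I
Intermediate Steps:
f(t) = 1
P(X) = √(-14 + X)
f(23) + P(E(0, 10)) = 1 + √(-14 + 0) = 1 + √(-14) = 1 + I*√14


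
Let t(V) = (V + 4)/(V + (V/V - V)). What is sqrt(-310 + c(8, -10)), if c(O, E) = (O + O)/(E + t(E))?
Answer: I*sqrt(311) ≈ 17.635*I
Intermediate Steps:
t(V) = 4 + V (t(V) = (4 + V)/(V + (1 - V)) = (4 + V)/1 = (4 + V)*1 = 4 + V)
c(O, E) = 2*O/(4 + 2*E) (c(O, E) = (O + O)/(E + (4 + E)) = (2*O)/(4 + 2*E) = 2*O/(4 + 2*E))
sqrt(-310 + c(8, -10)) = sqrt(-310 + 8/(2 - 10)) = sqrt(-310 + 8/(-8)) = sqrt(-310 + 8*(-1/8)) = sqrt(-310 - 1) = sqrt(-311) = I*sqrt(311)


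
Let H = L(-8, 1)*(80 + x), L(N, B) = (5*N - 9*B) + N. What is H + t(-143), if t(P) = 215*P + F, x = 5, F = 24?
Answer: -35566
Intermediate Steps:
L(N, B) = -9*B + 6*N (L(N, B) = (-9*B + 5*N) + N = -9*B + 6*N)
t(P) = 24 + 215*P (t(P) = 215*P + 24 = 24 + 215*P)
H = -4845 (H = (-9*1 + 6*(-8))*(80 + 5) = (-9 - 48)*85 = -57*85 = -4845)
H + t(-143) = -4845 + (24 + 215*(-143)) = -4845 + (24 - 30745) = -4845 - 30721 = -35566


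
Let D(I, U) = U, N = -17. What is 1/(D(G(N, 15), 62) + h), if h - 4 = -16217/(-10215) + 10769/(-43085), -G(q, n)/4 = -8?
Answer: 88022655/5927236052 ≈ 0.014851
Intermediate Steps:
G(q, n) = 32 (G(q, n) = -4*(-8) = 32)
h = 469831442/88022655 (h = 4 + (-16217/(-10215) + 10769/(-43085)) = 4 + (-16217*(-1/10215) + 10769*(-1/43085)) = 4 + (16217/10215 - 10769/43085) = 4 + 117740822/88022655 = 469831442/88022655 ≈ 5.3376)
1/(D(G(N, 15), 62) + h) = 1/(62 + 469831442/88022655) = 1/(5927236052/88022655) = 88022655/5927236052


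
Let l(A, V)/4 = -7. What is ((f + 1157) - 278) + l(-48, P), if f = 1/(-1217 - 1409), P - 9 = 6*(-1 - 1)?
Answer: 2234725/2626 ≈ 851.00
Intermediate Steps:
P = -3 (P = 9 + 6*(-1 - 1) = 9 + 6*(-2) = 9 - 12 = -3)
l(A, V) = -28 (l(A, V) = 4*(-7) = -28)
f = -1/2626 (f = 1/(-2626) = -1/2626 ≈ -0.00038081)
((f + 1157) - 278) + l(-48, P) = ((-1/2626 + 1157) - 278) - 28 = (3038281/2626 - 278) - 28 = 2308253/2626 - 28 = 2234725/2626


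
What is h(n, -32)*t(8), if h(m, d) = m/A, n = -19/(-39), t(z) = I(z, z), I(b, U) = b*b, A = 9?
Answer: 1216/351 ≈ 3.4644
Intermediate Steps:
I(b, U) = b²
t(z) = z²
n = 19/39 (n = -19*(-1/39) = 19/39 ≈ 0.48718)
h(m, d) = m/9
h(n, -32)*t(8) = ((⅑)*(19/39))*8² = (19/351)*64 = 1216/351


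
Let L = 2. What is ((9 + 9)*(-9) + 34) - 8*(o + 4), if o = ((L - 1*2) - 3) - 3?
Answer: -112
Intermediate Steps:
o = -6 (o = ((2 - 1*2) - 3) - 3 = ((2 - 2) - 3) - 3 = (0 - 3) - 3 = -3 - 3 = -6)
((9 + 9)*(-9) + 34) - 8*(o + 4) = ((9 + 9)*(-9) + 34) - 8*(-6 + 4) = (18*(-9) + 34) - 8*(-2) = (-162 + 34) + 16 = -128 + 16 = -112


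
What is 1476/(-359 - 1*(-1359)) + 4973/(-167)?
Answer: -1181627/41750 ≈ -28.302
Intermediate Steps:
1476/(-359 - 1*(-1359)) + 4973/(-167) = 1476/(-359 + 1359) + 4973*(-1/167) = 1476/1000 - 4973/167 = 1476*(1/1000) - 4973/167 = 369/250 - 4973/167 = -1181627/41750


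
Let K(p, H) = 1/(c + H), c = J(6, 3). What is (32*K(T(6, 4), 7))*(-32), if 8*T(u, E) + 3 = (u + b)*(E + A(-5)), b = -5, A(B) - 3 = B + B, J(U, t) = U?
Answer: -1024/13 ≈ -78.769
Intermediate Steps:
A(B) = 3 + 2*B (A(B) = 3 + (B + B) = 3 + 2*B)
c = 6
T(u, E) = -3/8 + (-7 + E)*(-5 + u)/8 (T(u, E) = -3/8 + ((u - 5)*(E + (3 + 2*(-5))))/8 = -3/8 + ((-5 + u)*(E + (3 - 10)))/8 = -3/8 + ((-5 + u)*(E - 7))/8 = -3/8 + ((-5 + u)*(-7 + E))/8 = -3/8 + ((-7 + E)*(-5 + u))/8 = -3/8 + (-7 + E)*(-5 + u)/8)
K(p, H) = 1/(6 + H)
(32*K(T(6, 4), 7))*(-32) = (32/(6 + 7))*(-32) = (32/13)*(-32) = -1024/13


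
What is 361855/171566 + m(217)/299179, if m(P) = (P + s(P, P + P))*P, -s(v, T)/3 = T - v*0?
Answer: 67865060175/51328944314 ≈ 1.3222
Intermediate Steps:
s(v, T) = -3*T (s(v, T) = -3*(T - v*0) = -3*(T - 1*0) = -3*(T + 0) = -3*T)
m(P) = -5*P² (m(P) = (P - 3*(P + P))*P = (P - 6*P)*P = (-5*P)*P = -5*P²)
361855/171566 + m(217)/299179 = 361855/171566 - 5*217²/299179 = 361855*(1/171566) - 5*47089*(1/299179) = 361855/171566 - 235445*1/299179 = 361855/171566 - 235445/299179 = 67865060175/51328944314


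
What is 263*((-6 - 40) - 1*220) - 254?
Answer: -70212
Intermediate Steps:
263*((-6 - 40) - 1*220) - 254 = 263*(-46 - 220) - 254 = 263*(-266) - 254 = -69958 - 254 = -70212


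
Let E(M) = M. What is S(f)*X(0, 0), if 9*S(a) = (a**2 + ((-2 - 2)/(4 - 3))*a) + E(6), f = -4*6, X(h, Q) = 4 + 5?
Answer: 678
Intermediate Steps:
X(h, Q) = 9
f = -24
S(a) = 2/3 - 4*a/9 + a**2/9 (S(a) = ((a**2 + ((-2 - 2)/(4 - 3))*a) + 6)/9 = ((a**2 + (-4/1)*a) + 6)/9 = ((a**2 + (-4*1)*a) + 6)/9 = ((a**2 - 4*a) + 6)/9 = (6 + a**2 - 4*a)/9 = 2/3 - 4*a/9 + a**2/9)
S(f)*X(0, 0) = (2/3 - 4/9*(-24) + (1/9)*(-24)**2)*9 = (2/3 + 32/3 + (1/9)*576)*9 = (2/3 + 32/3 + 64)*9 = (226/3)*9 = 678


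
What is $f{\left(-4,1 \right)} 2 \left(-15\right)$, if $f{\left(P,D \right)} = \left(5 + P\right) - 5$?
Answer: $120$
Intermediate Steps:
$f{\left(P,D \right)} = P$
$f{\left(-4,1 \right)} 2 \left(-15\right) = \left(-4\right) 2 \left(-15\right) = \left(-8\right) \left(-15\right) = 120$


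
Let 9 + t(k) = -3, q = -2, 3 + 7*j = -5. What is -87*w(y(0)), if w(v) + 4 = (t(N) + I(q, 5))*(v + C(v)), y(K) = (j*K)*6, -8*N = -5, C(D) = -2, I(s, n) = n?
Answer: -870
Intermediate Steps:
j = -8/7 (j = -3/7 + (1/7)*(-5) = -3/7 - 5/7 = -8/7 ≈ -1.1429)
N = 5/8 (N = -1/8*(-5) = 5/8 ≈ 0.62500)
t(k) = -12 (t(k) = -9 - 3 = -12)
y(K) = -48*K/7 (y(K) = -8*K/7*6 = -48*K/7)
w(v) = 10 - 7*v (w(v) = -4 + (-12 + 5)*(v - 2) = -4 - 7*(-2 + v) = -4 + (14 - 7*v) = 10 - 7*v)
-87*w(y(0)) = -87*(10 - (-48)*0) = -87*(10 - 7*0) = -87*(10 + 0) = -87*10 = -870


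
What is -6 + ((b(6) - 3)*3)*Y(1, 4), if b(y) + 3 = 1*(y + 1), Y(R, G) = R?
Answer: -3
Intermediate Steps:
b(y) = -2 + y (b(y) = -3 + 1*(y + 1) = -3 + 1*(1 + y) = -3 + (1 + y) = -2 + y)
-6 + ((b(6) - 3)*3)*Y(1, 4) = -6 + (((-2 + 6) - 3)*3)*1 = -6 + ((4 - 3)*3)*1 = -6 + (1*3)*1 = -6 + 3*1 = -6 + 3 = -3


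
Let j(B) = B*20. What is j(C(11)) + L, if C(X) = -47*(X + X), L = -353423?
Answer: -374103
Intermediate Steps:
C(X) = -94*X
j(B) = 20*B
j(C(11)) + L = 20*(-94*11) - 353423 = 20*(-1034) - 353423 = -20680 - 353423 = -374103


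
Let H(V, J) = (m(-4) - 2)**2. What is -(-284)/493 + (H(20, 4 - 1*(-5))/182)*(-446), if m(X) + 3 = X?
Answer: -8879215/44863 ≈ -197.92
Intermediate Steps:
m(X) = -3 + X
H(V, J) = 81 (H(V, J) = ((-3 - 4) - 2)**2 = (-7 - 2)**2 = (-9)**2 = 81)
-(-284)/493 + (H(20, 4 - 1*(-5))/182)*(-446) = -(-284)/493 + (81/182)*(-446) = -(-284)/493 + (81*(1/182))*(-446) = -1*(-284/493) + (81/182)*(-446) = 284/493 - 18063/91 = -8879215/44863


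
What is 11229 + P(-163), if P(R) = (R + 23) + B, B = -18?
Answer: 11071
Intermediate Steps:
P(R) = 5 + R (P(R) = (R + 23) - 18 = (23 + R) - 18 = 5 + R)
11229 + P(-163) = 11229 + (5 - 163) = 11229 - 158 = 11071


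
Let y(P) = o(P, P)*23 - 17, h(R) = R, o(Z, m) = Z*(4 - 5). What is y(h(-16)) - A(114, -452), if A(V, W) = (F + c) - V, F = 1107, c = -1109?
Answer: 467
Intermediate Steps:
o(Z, m) = -Z (o(Z, m) = Z*(-1) = -Z)
A(V, W) = -2 - V (A(V, W) = (1107 - 1109) - V = -2 - V)
y(P) = -17 - 23*P (y(P) = -P*23 - 17 = -23*P - 17 = -17 - 23*P)
y(h(-16)) - A(114, -452) = (-17 - 23*(-16)) - (-2 - 1*114) = (-17 + 368) - (-2 - 114) = 351 - 1*(-116) = 351 + 116 = 467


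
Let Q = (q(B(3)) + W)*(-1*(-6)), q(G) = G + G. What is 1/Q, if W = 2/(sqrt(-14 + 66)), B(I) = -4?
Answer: -52/2493 - sqrt(13)/4986 ≈ -0.021582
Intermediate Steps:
q(G) = 2*G
W = sqrt(13)/13 (W = 2/(sqrt(52)) = 2/((2*sqrt(13))) = 2*(sqrt(13)/26) = sqrt(13)/13 ≈ 0.27735)
Q = -48 + 6*sqrt(13)/13 (Q = (2*(-4) + sqrt(13)/13)*(-1*(-6)) = (-8 + sqrt(13)/13)*6 = -48 + 6*sqrt(13)/13 ≈ -46.336)
1/Q = 1/(-48 + 6*sqrt(13)/13)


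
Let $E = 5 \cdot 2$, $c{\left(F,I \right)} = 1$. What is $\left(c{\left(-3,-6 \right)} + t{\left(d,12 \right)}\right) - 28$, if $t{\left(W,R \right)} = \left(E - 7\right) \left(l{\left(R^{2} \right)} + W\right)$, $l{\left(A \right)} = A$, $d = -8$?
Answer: $381$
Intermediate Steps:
$E = 10$
$t{\left(W,R \right)} = 3 W + 3 R^{2}$ ($t{\left(W,R \right)} = \left(10 - 7\right) \left(R^{2} + W\right) = 3 \left(W + R^{2}\right) = 3 W + 3 R^{2}$)
$\left(c{\left(-3,-6 \right)} + t{\left(d,12 \right)}\right) - 28 = \left(1 + \left(3 \left(-8\right) + 3 \cdot 12^{2}\right)\right) - 28 = \left(1 + \left(-24 + 3 \cdot 144\right)\right) - 28 = \left(1 + \left(-24 + 432\right)\right) - 28 = \left(1 + 408\right) - 28 = 409 - 28 = 381$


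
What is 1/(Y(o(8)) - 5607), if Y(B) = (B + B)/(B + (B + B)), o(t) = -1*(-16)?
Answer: -3/16819 ≈ -0.00017837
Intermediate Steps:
o(t) = 16
Y(B) = ⅔ (Y(B) = (2*B)/(B + 2*B) = (2*B)/((3*B)) = (2*B)*(1/(3*B)) = ⅔)
1/(Y(o(8)) - 5607) = 1/(⅔ - 5607) = 1/(-16819/3) = -3/16819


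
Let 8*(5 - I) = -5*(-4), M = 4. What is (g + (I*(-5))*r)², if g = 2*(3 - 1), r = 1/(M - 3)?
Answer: 289/4 ≈ 72.250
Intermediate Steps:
I = 5/2 (I = 5 - (-5)*(-4)/8 = 5 - ⅛*20 = 5 - 5/2 = 5/2 ≈ 2.5000)
r = 1 (r = 1/(4 - 3) = 1/1 = 1)
g = 4 (g = 2*2 = 4)
(g + (I*(-5))*r)² = (4 + ((5/2)*(-5))*1)² = (4 - 25/2*1)² = (4 - 25/2)² = (-17/2)² = 289/4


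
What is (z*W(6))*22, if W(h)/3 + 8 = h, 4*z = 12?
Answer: -396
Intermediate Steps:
z = 3 (z = (¼)*12 = 3)
W(h) = -24 + 3*h
(z*W(6))*22 = (3*(-24 + 3*6))*22 = (3*(-24 + 18))*22 = (3*(-6))*22 = -18*22 = -396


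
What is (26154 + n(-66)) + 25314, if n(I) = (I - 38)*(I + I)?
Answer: 65196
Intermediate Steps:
n(I) = 2*I*(-38 + I) (n(I) = (-38 + I)*(2*I) = 2*I*(-38 + I))
(26154 + n(-66)) + 25314 = (26154 + 2*(-66)*(-38 - 66)) + 25314 = (26154 + 2*(-66)*(-104)) + 25314 = (26154 + 13728) + 25314 = 39882 + 25314 = 65196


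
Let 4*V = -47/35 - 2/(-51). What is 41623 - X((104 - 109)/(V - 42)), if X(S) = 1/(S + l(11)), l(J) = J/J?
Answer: 14064400854/337907 ≈ 41622.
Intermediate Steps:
l(J) = 1
V = -2327/7140 (V = (-47/35 - 2/(-51))/4 = (-47*1/35 - 2*(-1/51))/4 = (-47/35 + 2/51)/4 = (1/4)*(-2327/1785) = -2327/7140 ≈ -0.32591)
X(S) = 1/(1 + S) (X(S) = 1/(S + 1) = 1/(1 + S))
41623 - X((104 - 109)/(V - 42)) = 41623 - 1/(1 + (104 - 109)/(-2327/7140 - 42)) = 41623 - 1/(1 - 5/(-302207/7140)) = 41623 - 1/(1 - 5*(-7140/302207)) = 41623 - 1/(1 + 35700/302207) = 41623 - 1/337907/302207 = 41623 - 1*302207/337907 = 41623 - 302207/337907 = 14064400854/337907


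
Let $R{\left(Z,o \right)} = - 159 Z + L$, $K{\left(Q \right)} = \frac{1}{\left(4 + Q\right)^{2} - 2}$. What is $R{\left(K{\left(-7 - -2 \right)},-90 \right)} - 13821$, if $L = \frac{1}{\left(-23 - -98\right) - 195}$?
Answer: $- \frac{1639441}{120} \approx -13662.0$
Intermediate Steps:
$L = - \frac{1}{120}$ ($L = \frac{1}{\left(-23 + 98\right) - 195} = \frac{1}{75 - 195} = \frac{1}{-120} = - \frac{1}{120} \approx -0.0083333$)
$K{\left(Q \right)} = \frac{1}{-2 + \left(4 + Q\right)^{2}}$
$R{\left(Z,o \right)} = - \frac{1}{120} - 159 Z$ ($R{\left(Z,o \right)} = - 159 Z - \frac{1}{120} = - \frac{1}{120} - 159 Z$)
$R{\left(K{\left(-7 - -2 \right)},-90 \right)} - 13821 = \left(- \frac{1}{120} - \frac{159}{-2 + \left(4 - 5\right)^{2}}\right) - 13821 = \left(- \frac{1}{120} - \frac{159}{-2 + \left(-1\right)^{2}}\right) - 13821 = \left(- \frac{1}{120} - \frac{159}{-2 + 1}\right) - 13821 = \left(- \frac{1}{120} - \frac{159}{-1}\right) - 13821 = \left(- \frac{1}{120} - -159\right) - 13821 = \left(- \frac{1}{120} + 159\right) - 13821 = \frac{19079}{120} - 13821 = - \frac{1639441}{120}$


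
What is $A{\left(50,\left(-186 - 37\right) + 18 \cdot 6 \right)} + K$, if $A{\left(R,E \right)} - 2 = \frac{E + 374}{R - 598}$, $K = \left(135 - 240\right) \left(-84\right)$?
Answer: $\frac{4834197}{548} \approx 8821.5$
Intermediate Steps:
$K = 8820$ ($K = \left(-105\right) \left(-84\right) = 8820$)
$A{\left(R,E \right)} = 2 + \frac{374 + E}{-598 + R}$ ($A{\left(R,E \right)} = 2 + \frac{E + 374}{R - 598} = 2 + \frac{374 + E}{-598 + R}$)
$A{\left(50,\left(-186 - 37\right) + 18 \cdot 6 \right)} + K = \frac{-822 + \left(\left(-186 - 37\right) + 18 \cdot 6\right) + 2 \cdot 50}{-598 + 50} + 8820 = \frac{-822 + \left(-223 + 108\right) + 100}{-548} + 8820 = - \frac{-822 - 115 + 100}{548} + 8820 = \left(- \frac{1}{548}\right) \left(-837\right) + 8820 = \frac{837}{548} + 8820 = \frac{4834197}{548}$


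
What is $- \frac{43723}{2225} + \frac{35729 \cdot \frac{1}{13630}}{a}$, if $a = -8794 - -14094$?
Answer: $- \frac{126337051999}{6429271000} \approx -19.65$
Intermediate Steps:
$a = 5300$ ($a = -8794 + 14094 = 5300$)
$- \frac{43723}{2225} + \frac{35729 \cdot \frac{1}{13630}}{a} = - \frac{43723}{2225} + \frac{35729 \cdot \frac{1}{13630}}{5300} = \left(-43723\right) \frac{1}{2225} + 35729 \cdot \frac{1}{13630} \cdot \frac{1}{5300} = - \frac{43723}{2225} + \frac{35729}{13630} \cdot \frac{1}{5300} = - \frac{43723}{2225} + \frac{35729}{72239000} = - \frac{126337051999}{6429271000}$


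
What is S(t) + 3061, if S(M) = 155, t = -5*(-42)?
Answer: 3216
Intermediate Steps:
t = 210
S(t) + 3061 = 155 + 3061 = 3216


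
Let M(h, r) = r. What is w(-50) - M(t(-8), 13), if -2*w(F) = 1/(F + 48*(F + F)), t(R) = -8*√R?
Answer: -126099/9700 ≈ -13.000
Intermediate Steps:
w(F) = -1/(194*F) (w(F) = -1/(2*(F + 48*(F + F))) = -1/(2*(F + 48*(2*F))) = -1/(2*(F + 96*F)) = -1/(97*F)/2 = -1/(194*F))
w(-50) - M(t(-8), 13) = -1/194/(-50) - 1*13 = -1/194*(-1/50) - 13 = 1/9700 - 13 = -126099/9700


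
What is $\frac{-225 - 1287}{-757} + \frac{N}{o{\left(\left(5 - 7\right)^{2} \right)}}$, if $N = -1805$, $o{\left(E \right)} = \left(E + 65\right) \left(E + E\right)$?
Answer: $- \frac{531761}{417864} \approx -1.2726$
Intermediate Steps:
$o{\left(E \right)} = 2 E \left(65 + E\right)$ ($o{\left(E \right)} = \left(65 + E\right) 2 E = 2 E \left(65 + E\right)$)
$\frac{-225 - 1287}{-757} + \frac{N}{o{\left(\left(5 - 7\right)^{2} \right)}} = \frac{-225 - 1287}{-757} - \frac{1805}{2 \left(5 - 7\right)^{2} \left(65 + \left(5 - 7\right)^{2}\right)} = \left(-225 - 1287\right) \left(- \frac{1}{757}\right) - \frac{1805}{2 \left(-2\right)^{2} \left(65 + \left(-2\right)^{2}\right)} = \left(-1512\right) \left(- \frac{1}{757}\right) - \frac{1805}{2 \cdot 4 \left(65 + 4\right)} = \frac{1512}{757} - \frac{1805}{2 \cdot 4 \cdot 69} = \frac{1512}{757} - \frac{1805}{552} = - \frac{531761}{417864}$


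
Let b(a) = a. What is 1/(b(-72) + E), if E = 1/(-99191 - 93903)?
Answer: -193094/13902769 ≈ -0.013889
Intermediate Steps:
E = -1/193094 (E = 1/(-193094) = -1/193094 ≈ -5.1788e-6)
1/(b(-72) + E) = 1/(-72 - 1/193094) = 1/(-13902769/193094) = -193094/13902769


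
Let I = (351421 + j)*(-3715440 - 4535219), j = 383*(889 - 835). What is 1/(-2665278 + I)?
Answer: -1/3070097631155 ≈ -3.2572e-13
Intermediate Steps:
j = 20682 (j = 383*54 = 20682)
I = -3070094965877 (I = (351421 + 20682)*(-3715440 - 4535219) = 372103*(-8250659) = -3070094965877)
1/(-2665278 + I) = 1/(-2665278 - 3070094965877) = 1/(-3070097631155) = -1/3070097631155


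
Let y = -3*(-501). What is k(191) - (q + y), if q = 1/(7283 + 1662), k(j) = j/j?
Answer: -13435391/8945 ≈ -1502.0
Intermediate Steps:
y = 1503
k(j) = 1
q = 1/8945 ≈ 0.00011179
k(191) - (q + y) = 1 - (1/8945 + 1503) = 1 - 1*13444336/8945 = 1 - 13444336/8945 = -13435391/8945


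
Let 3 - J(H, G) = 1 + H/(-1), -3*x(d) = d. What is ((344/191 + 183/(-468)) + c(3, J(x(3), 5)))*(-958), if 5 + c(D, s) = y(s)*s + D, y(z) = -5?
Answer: 79781761/14898 ≈ 5355.2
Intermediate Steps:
x(d) = -d/3
J(H, G) = 2 + H (J(H, G) = 3 - (1 + H/(-1)) = 3 - (1 + H*(-1)) = 3 - (1 - H) = 3 + (-1 + H) = 2 + H)
c(D, s) = -5 + D - 5*s (c(D, s) = -5 + (-5*s + D) = -5 + (D - 5*s) = -5 + D - 5*s)
((344/191 + 183/(-468)) + c(3, J(x(3), 5)))*(-958) = ((344/191 + 183/(-468)) + (-5 + 3 - 5*(2 - 1/3*3)))*(-958) = ((344*(1/191) + 183*(-1/468)) + (-5 + 3 - 5*(2 - 1)))*(-958) = ((344/191 - 61/156) + (-5 + 3 - 5*1))*(-958) = (42013/29796 + (-5 + 3 - 5))*(-958) = (42013/29796 - 7)*(-958) = -166559/29796*(-958) = 79781761/14898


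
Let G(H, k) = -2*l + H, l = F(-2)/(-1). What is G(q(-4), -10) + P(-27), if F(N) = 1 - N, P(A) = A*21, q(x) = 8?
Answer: -553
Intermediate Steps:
P(A) = 21*A
l = -3 (l = (1 - 1*(-2))/(-1) = (1 + 2)*(-1) = 3*(-1) = -3)
G(H, k) = 6 + H (G(H, k) = -2*(-3) + H = 6 + H)
G(q(-4), -10) + P(-27) = (6 + 8) + 21*(-27) = 14 - 567 = -553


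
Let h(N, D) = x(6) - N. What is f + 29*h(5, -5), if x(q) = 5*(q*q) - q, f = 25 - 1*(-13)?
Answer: 4939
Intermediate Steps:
f = 38 (f = 25 + 13 = 38)
x(q) = -q + 5*q² (x(q) = 5*q² - q = -q + 5*q²)
h(N, D) = 174 - N (h(N, D) = 6*(-1 + 5*6) - N = 6*(-1 + 30) - N = 6*29 - N = 174 - N)
f + 29*h(5, -5) = 38 + 29*(174 - 1*5) = 38 + 29*(174 - 5) = 38 + 29*169 = 38 + 4901 = 4939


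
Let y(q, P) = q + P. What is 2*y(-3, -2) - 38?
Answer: -48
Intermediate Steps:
y(q, P) = P + q
2*y(-3, -2) - 38 = 2*(-2 - 3) - 38 = 2*(-5) - 38 = -10 - 38 = -48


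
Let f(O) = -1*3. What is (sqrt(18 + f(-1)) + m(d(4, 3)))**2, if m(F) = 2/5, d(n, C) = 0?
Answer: 379/25 + 4*sqrt(15)/5 ≈ 18.258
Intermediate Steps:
f(O) = -3
m(F) = 2/5 (m(F) = 2*(1/5) = 2/5)
(sqrt(18 + f(-1)) + m(d(4, 3)))**2 = (sqrt(18 - 3) + 2/5)**2 = (sqrt(15) + 2/5)**2 = (2/5 + sqrt(15))**2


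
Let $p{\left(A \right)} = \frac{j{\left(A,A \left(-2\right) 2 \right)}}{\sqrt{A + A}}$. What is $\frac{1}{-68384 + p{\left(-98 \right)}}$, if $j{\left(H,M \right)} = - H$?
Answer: $- \frac{68384}{4676371505} + \frac{7 i}{4676371505} \approx -1.4623 \cdot 10^{-5} + 1.4969 \cdot 10^{-9} i$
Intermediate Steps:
$p{\left(A \right)} = - \frac{\sqrt{2} \sqrt{A}}{2}$ ($p{\left(A \right)} = \frac{\left(-1\right) A}{\sqrt{A + A}} = \frac{\left(-1\right) A}{\sqrt{2 A}} = \frac{\left(-1\right) A}{\sqrt{2} \sqrt{A}} = - A \frac{\sqrt{2}}{2 \sqrt{A}} = - \frac{\sqrt{2} \sqrt{A}}{2}$)
$\frac{1}{-68384 + p{\left(-98 \right)}} = \frac{1}{-68384 - \frac{\sqrt{2} \sqrt{-98}}{2}} = \frac{1}{-68384 - \frac{\sqrt{2} \cdot 7 i \sqrt{2}}{2}} = \frac{1}{-68384 - 7 i} = \frac{-68384 + 7 i}{4676371505}$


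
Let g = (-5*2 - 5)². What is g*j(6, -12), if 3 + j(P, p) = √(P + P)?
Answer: -675 + 450*√3 ≈ 104.42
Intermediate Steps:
j(P, p) = -3 + √2*√P (j(P, p) = -3 + √(P + P) = -3 + √(2*P) = -3 + √2*√P)
g = 225 (g = (-10 - 5)² = (-15)² = 225)
g*j(6, -12) = 225*(-3 + √2*√6) = 225*(-3 + 2*√3) = -675 + 450*√3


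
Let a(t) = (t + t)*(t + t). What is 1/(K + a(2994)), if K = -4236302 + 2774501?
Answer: 1/34394343 ≈ 2.9075e-8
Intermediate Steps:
a(t) = 4*t**2 (a(t) = (2*t)*(2*t) = 4*t**2)
K = -1461801
1/(K + a(2994)) = 1/(-1461801 + 4*2994**2) = 1/(-1461801 + 4*8964036) = 1/(-1461801 + 35856144) = 1/34394343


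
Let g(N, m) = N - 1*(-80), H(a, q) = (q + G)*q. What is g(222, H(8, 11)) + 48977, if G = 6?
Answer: 49279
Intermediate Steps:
H(a, q) = q*(6 + q) (H(a, q) = (q + 6)*q = (6 + q)*q = q*(6 + q))
g(N, m) = 80 + N (g(N, m) = N + 80 = 80 + N)
g(222, H(8, 11)) + 48977 = (80 + 222) + 48977 = 302 + 48977 = 49279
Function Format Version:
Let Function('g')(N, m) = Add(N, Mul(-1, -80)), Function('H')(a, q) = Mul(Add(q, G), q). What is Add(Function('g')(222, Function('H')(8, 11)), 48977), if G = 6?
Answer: 49279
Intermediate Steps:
Function('H')(a, q) = Mul(q, Add(6, q)) (Function('H')(a, q) = Mul(Add(q, 6), q) = Mul(Add(6, q), q) = Mul(q, Add(6, q)))
Function('g')(N, m) = Add(80, N) (Function('g')(N, m) = Add(N, 80) = Add(80, N))
Add(Function('g')(222, Function('H')(8, 11)), 48977) = Add(Add(80, 222), 48977) = Add(302, 48977) = 49279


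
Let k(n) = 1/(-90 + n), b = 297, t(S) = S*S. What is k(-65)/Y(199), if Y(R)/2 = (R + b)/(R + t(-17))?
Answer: -61/19220 ≈ -0.0031738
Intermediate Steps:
t(S) = S²
Y(R) = 2*(297 + R)/(289 + R) (Y(R) = 2*((R + 297)/(R + (-17)²)) = 2*((297 + R)/(R + 289)) = 2*((297 + R)/(289 + R)) = 2*(297 + R)/(289 + R))
k(-65)/Y(199) = 1/((-90 - 65)*((2*(297 + 199)/(289 + 199)))) = 1/((-155)*((2*496/488))) = -1/(155*(2*(1/488)*496)) = -1/(155*124/61) = -1/155*61/124 = -61/19220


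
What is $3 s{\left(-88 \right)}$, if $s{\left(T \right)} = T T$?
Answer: $23232$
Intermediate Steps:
$s{\left(T \right)} = T^{2}$
$3 s{\left(-88 \right)} = 3 \left(-88\right)^{2} = 3 \cdot 7744 = 23232$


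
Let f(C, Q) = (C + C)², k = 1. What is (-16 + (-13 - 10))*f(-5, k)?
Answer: -3900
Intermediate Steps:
f(C, Q) = 4*C² (f(C, Q) = (2*C)² = 4*C²)
(-16 + (-13 - 10))*f(-5, k) = (-16 + (-13 - 10))*(4*(-5)²) = (-16 - 23)*(4*25) = -39*100 = -3900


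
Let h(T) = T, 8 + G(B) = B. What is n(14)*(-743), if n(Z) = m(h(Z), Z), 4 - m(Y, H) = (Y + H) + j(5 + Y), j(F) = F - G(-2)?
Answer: 39379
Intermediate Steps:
G(B) = -8 + B
j(F) = 10 + F (j(F) = F - (-8 - 2) = F - 1*(-10) = F + 10 = 10 + F)
m(Y, H) = -11 - H - 2*Y (m(Y, H) = 4 - ((Y + H) + (10 + (5 + Y))) = 4 - ((H + Y) + (15 + Y)) = 4 - (15 + H + 2*Y) = 4 + (-15 - H - 2*Y) = -11 - H - 2*Y)
n(Z) = -11 - 3*Z (n(Z) = -11 - Z - 2*Z = -11 - 3*Z)
n(14)*(-743) = (-11 - 3*14)*(-743) = (-11 - 42)*(-743) = -53*(-743) = 39379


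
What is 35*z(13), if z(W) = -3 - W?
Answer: -560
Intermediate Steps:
35*z(13) = 35*(-3 - 1*13) = 35*(-3 - 13) = 35*(-16) = -560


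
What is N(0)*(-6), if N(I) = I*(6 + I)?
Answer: 0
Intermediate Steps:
N(0)*(-6) = (0*(6 + 0))*(-6) = (0*6)*(-6) = 0*(-6) = 0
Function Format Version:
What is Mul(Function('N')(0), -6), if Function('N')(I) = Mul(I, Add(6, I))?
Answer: 0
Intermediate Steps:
Mul(Function('N')(0), -6) = Mul(Mul(0, Add(6, 0)), -6) = Mul(Mul(0, 6), -6) = Mul(0, -6) = 0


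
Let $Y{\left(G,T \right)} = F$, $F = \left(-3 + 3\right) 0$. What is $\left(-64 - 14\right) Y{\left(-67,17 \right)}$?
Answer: $0$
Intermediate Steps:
$F = 0$ ($F = 0 \cdot 0 = 0$)
$Y{\left(G,T \right)} = 0$
$\left(-64 - 14\right) Y{\left(-67,17 \right)} = \left(-64 - 14\right) 0 = \left(-78\right) 0 = 0$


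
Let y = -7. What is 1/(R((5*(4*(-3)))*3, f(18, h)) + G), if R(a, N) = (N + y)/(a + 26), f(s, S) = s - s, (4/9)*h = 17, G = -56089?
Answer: -22/1233957 ≈ -1.7829e-5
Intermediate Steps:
h = 153/4 (h = (9/4)*17 = 153/4 ≈ 38.250)
f(s, S) = 0
R(a, N) = (-7 + N)/(26 + a) (R(a, N) = (N - 7)/(a + 26) = (-7 + N)/(26 + a))
1/(R((5*(4*(-3)))*3, f(18, h)) + G) = 1/((-7 + 0)/(26 + (5*(4*(-3)))*3) - 56089) = 1/(-7/(26 + (5*(-12))*3) - 56089) = 1/(-7/(26 - 60*3) - 56089) = 1/(-7/(26 - 180) - 56089) = 1/(-7/(-154) - 56089) = 1/(-1/154*(-7) - 56089) = 1/(1/22 - 56089) = 1/(-1233957/22) = -22/1233957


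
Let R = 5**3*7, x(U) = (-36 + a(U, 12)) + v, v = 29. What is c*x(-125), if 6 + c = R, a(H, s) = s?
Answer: 4345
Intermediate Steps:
x(U) = 5 (x(U) = (-36 + 12) + 29 = -24 + 29 = 5)
R = 875 (R = 125*7 = 875)
c = 869 (c = -6 + 875 = 869)
c*x(-125) = 869*5 = 4345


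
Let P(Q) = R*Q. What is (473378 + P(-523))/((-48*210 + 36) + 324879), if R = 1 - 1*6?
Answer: 475993/314835 ≈ 1.5119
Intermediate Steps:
R = -5 (R = 1 - 6 = -5)
P(Q) = -5*Q
(473378 + P(-523))/((-48*210 + 36) + 324879) = (473378 - 5*(-523))/((-48*210 + 36) + 324879) = (473378 + 2615)/((-10080 + 36) + 324879) = 475993/(-10044 + 324879) = 475993/314835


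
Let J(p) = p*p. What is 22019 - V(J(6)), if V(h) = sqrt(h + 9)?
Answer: 22019 - 3*sqrt(5) ≈ 22012.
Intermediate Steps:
J(p) = p**2
V(h) = sqrt(9 + h)
22019 - V(J(6)) = 22019 - sqrt(9 + 6**2) = 22019 - sqrt(9 + 36) = 22019 - sqrt(45) = 22019 - 3*sqrt(5)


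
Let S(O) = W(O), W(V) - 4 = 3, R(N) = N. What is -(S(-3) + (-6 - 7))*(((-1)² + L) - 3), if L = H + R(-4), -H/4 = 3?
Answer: -108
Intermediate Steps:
H = -12 (H = -4*3 = -12)
W(V) = 7 (W(V) = 4 + 3 = 7)
S(O) = 7
L = -16 (L = -12 - 4 = -16)
-(S(-3) + (-6 - 7))*(((-1)² + L) - 3) = -(7 + (-6 - 7))*(((-1)² - 16) - 3) = -(7 - 13)*((1 - 16) - 3) = -(-6)*(-15 - 3) = -(-6)*(-18) = -1*108 = -108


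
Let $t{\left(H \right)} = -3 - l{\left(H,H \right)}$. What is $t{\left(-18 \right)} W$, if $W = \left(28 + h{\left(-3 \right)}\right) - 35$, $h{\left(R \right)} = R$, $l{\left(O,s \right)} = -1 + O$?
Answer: $-160$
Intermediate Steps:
$t{\left(H \right)} = -2 - H$ ($t{\left(H \right)} = -3 - \left(-1 + H\right) = -2 - H$)
$W = -10$ ($W = \left(28 - 3\right) - 35 = 25 - 35 = -10$)
$t{\left(-18 \right)} W = \left(-2 - -18\right) \left(-10\right) = \left(-2 + 18\right) \left(-10\right) = 16 \left(-10\right) = -160$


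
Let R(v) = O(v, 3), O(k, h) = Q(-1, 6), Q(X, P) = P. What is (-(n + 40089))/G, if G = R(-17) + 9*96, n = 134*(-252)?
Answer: -2107/290 ≈ -7.2655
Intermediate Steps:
n = -33768
O(k, h) = 6
R(v) = 6
G = 870 (G = 6 + 9*96 = 6 + 864 = 870)
(-(n + 40089))/G = -(-33768 + 40089)/870 = -1*6321*(1/870) = -6321*1/870 = -2107/290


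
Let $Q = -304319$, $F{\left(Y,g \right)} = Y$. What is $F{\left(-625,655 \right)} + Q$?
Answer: $-304944$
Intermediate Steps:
$F{\left(-625,655 \right)} + Q = -625 - 304319 = -304944$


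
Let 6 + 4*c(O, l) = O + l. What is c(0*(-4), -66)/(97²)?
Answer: -18/9409 ≈ -0.0019131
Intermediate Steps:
c(O, l) = -3/2 + O/4 + l/4 (c(O, l) = -3/2 + (O + l)/4 = -3/2 + (O/4 + l/4) = -3/2 + O/4 + l/4)
c(0*(-4), -66)/(97²) = (-3/2 + (0*(-4))/4 + (¼)*(-66))/(97²) = (-3/2 + (¼)*0 - 33/2)/9409 = (-3/2 + 0 - 33/2)*(1/9409) = -18*1/9409 = -18/9409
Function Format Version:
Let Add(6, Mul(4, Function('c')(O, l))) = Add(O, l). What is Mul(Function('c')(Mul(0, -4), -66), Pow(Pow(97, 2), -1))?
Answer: Rational(-18, 9409) ≈ -0.0019131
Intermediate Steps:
Function('c')(O, l) = Add(Rational(-3, 2), Mul(Rational(1, 4), O), Mul(Rational(1, 4), l)) (Function('c')(O, l) = Add(Rational(-3, 2), Mul(Rational(1, 4), Add(O, l))) = Add(Rational(-3, 2), Add(Mul(Rational(1, 4), O), Mul(Rational(1, 4), l))) = Add(Rational(-3, 2), Mul(Rational(1, 4), O), Mul(Rational(1, 4), l)))
Mul(Function('c')(Mul(0, -4), -66), Pow(Pow(97, 2), -1)) = Mul(Add(Rational(-3, 2), Mul(Rational(1, 4), Mul(0, -4)), Mul(Rational(1, 4), -66)), Pow(Pow(97, 2), -1)) = Mul(Add(Rational(-3, 2), Mul(Rational(1, 4), 0), Rational(-33, 2)), Pow(9409, -1)) = Mul(Add(Rational(-3, 2), 0, Rational(-33, 2)), Rational(1, 9409)) = Mul(-18, Rational(1, 9409)) = Rational(-18, 9409)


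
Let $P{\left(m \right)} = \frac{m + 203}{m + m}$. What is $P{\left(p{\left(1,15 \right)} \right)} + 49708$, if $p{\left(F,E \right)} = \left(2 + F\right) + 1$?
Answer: $\frac{397871}{8} \approx 49734.0$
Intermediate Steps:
$p{\left(F,E \right)} = 3 + F$
$P{\left(m \right)} = \frac{203 + m}{2 m}$
$P{\left(p{\left(1,15 \right)} \right)} + 49708 = \frac{203 + \left(3 + 1\right)}{2 \left(3 + 1\right)} + 49708 = \frac{203 + 4}{2 \cdot 4} + 49708 = \frac{1}{2} \cdot \frac{1}{4} \cdot 207 + 49708 = \frac{207}{8} + 49708 = \frac{397871}{8}$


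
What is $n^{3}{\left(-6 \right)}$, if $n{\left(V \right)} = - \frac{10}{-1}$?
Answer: $1000$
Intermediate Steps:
$n{\left(V \right)} = 10$ ($n{\left(V \right)} = \left(-10\right) \left(-1\right) = 10$)
$n^{3}{\left(-6 \right)} = 10^{3} = 1000$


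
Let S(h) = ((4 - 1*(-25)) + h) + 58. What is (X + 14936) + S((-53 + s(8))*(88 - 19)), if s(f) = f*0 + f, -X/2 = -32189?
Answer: 76296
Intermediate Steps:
X = 64378 (X = -2*(-32189) = 64378)
s(f) = f (s(f) = 0 + f = f)
S(h) = 87 + h (S(h) = ((4 + 25) + h) + 58 = (29 + h) + 58 = 87 + h)
(X + 14936) + S((-53 + s(8))*(88 - 19)) = (64378 + 14936) + (87 + (-53 + 8)*(88 - 19)) = 79314 + (87 - 45*69) = 79314 + (87 - 3105) = 79314 - 3018 = 76296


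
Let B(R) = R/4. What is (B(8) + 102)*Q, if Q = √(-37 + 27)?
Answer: 104*I*√10 ≈ 328.88*I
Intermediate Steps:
B(R) = R/4 (B(R) = R*(¼) = R/4)
Q = I*√10 (Q = √(-10) = I*√10 ≈ 3.1623*I)
(B(8) + 102)*Q = ((¼)*8 + 102)*(I*√10) = (2 + 102)*(I*√10) = 104*(I*√10) = 104*I*√10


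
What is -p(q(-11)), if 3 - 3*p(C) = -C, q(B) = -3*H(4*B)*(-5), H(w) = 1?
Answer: -6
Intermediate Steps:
q(B) = 15 (q(B) = -3*1*(-5) = -3*(-5) = 15)
p(C) = 1 + C/3 (p(C) = 1 - (-1)*C/3 = 1 + C/3)
-p(q(-11)) = -(1 + (1/3)*15) = -(1 + 5) = -1*6 = -6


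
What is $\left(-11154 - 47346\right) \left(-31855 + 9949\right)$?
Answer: $1281501000$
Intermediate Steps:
$\left(-11154 - 47346\right) \left(-31855 + 9949\right) = \left(-58500\right) \left(-21906\right) = 1281501000$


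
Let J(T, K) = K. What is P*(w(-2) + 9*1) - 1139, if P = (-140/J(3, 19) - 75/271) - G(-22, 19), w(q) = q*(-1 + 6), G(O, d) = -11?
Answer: -5881985/5149 ≈ -1142.4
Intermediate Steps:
w(q) = 5*q (w(q) = q*5 = 5*q)
P = 17274/5149 (P = (-140/19 - 75/271) - 1*(-11) = (-140*1/19 - 75*1/271) + 11 = (-140/19 - 75/271) + 11 = -39365/5149 + 11 = 17274/5149 ≈ 3.3548)
P*(w(-2) + 9*1) - 1139 = 17274*(5*(-2) + 9*1)/5149 - 1139 = 17274*(-10 + 9)/5149 - 1139 = (17274/5149)*(-1) - 1139 = -17274/5149 - 1139 = -5881985/5149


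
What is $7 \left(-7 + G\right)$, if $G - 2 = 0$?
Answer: $-35$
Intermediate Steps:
$G = 2$ ($G = 2 + 0 = 2$)
$7 \left(-7 + G\right) = 7 \left(-7 + 2\right) = 7 \left(-5\right) = -35$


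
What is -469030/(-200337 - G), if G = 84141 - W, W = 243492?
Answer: 234515/20493 ≈ 11.444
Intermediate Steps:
G = -159351 (G = 84141 - 1*243492 = 84141 - 243492 = -159351)
-469030/(-200337 - G) = -469030/(-200337 - 1*(-159351)) = -469030/(-200337 + 159351) = -469030/(-40986) = -469030*(-1/40986) = 234515/20493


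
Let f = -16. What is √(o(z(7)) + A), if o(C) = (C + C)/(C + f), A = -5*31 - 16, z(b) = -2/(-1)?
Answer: I*√8393/7 ≈ 13.088*I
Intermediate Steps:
z(b) = 2 (z(b) = -2*(-1) = 2)
A = -171 (A = -155 - 16 = -171)
o(C) = 2*C/(-16 + C) (o(C) = (C + C)/(C - 16) = (2*C)/(-16 + C) = 2*C/(-16 + C))
√(o(z(7)) + A) = √(2*2/(-16 + 2) - 171) = √(2*2/(-14) - 171) = √(2*2*(-1/14) - 171) = √(-2/7 - 171) = √(-1199/7) = I*√8393/7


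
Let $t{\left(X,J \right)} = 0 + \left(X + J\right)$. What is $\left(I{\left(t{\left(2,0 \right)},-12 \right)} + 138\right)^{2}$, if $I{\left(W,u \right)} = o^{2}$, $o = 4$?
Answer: $23716$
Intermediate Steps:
$t{\left(X,J \right)} = J + X$ ($t{\left(X,J \right)} = 0 + \left(J + X\right) = J + X$)
$I{\left(W,u \right)} = 16$ ($I{\left(W,u \right)} = 4^{2} = 16$)
$\left(I{\left(t{\left(2,0 \right)},-12 \right)} + 138\right)^{2} = \left(16 + 138\right)^{2} = 154^{2} = 23716$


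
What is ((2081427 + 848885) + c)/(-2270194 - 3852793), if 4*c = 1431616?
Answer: -3288216/6122987 ≈ -0.53703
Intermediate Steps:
c = 357904 (c = (1/4)*1431616 = 357904)
((2081427 + 848885) + c)/(-2270194 - 3852793) = ((2081427 + 848885) + 357904)/(-2270194 - 3852793) = (2930312 + 357904)/(-6122987) = 3288216*(-1/6122987) = -3288216/6122987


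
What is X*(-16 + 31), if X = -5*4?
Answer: -300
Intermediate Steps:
X = -20
X*(-16 + 31) = -20*(-16 + 31) = -20*15 = -300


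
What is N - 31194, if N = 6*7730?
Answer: 15186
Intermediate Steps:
N = 46380
N - 31194 = 46380 - 31194 = 15186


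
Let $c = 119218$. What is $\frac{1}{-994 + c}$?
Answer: $\frac{1}{118224} \approx 8.4585 \cdot 10^{-6}$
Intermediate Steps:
$\frac{1}{-994 + c} = \frac{1}{-994 + 119218} = \frac{1}{118224}$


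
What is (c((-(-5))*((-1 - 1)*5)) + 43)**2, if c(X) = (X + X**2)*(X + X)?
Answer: 60003931849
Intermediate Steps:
c(X) = 2*X*(X + X**2) (c(X) = (X + X**2)*(2*X) = 2*X*(X + X**2))
(c((-(-5))*((-1 - 1)*5)) + 43)**2 = (2*((-(-5))*((-1 - 1)*5))**2*(1 + (-(-5))*((-1 - 1)*5)) + 43)**2 = (2*((-1*(-5))*(-2*5))**2*(1 + (-1*(-5))*(-2*5)) + 43)**2 = (2*(5*(-10))**2*(1 + 5*(-10)) + 43)**2 = (2*(-50)**2*(1 - 50) + 43)**2 = (2*2500*(-49) + 43)**2 = (-245000 + 43)**2 = (-244957)**2 = 60003931849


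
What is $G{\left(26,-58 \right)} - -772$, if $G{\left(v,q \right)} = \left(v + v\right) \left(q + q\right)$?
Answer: $-5260$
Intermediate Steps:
$G{\left(v,q \right)} = 4 q v$ ($G{\left(v,q \right)} = 2 v 2 q = 4 q v$)
$G{\left(26,-58 \right)} - -772 = 4 \left(-58\right) 26 - -772 = -6032 + 772 = -5260$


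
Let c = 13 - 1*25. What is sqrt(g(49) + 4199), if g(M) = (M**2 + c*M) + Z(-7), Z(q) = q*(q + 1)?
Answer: sqrt(6054) ≈ 77.807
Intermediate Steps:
Z(q) = q*(1 + q)
c = -12 (c = 13 - 25 = -12)
g(M) = 42 + M**2 - 12*M (g(M) = (M**2 - 12*M) - 7*(1 - 7) = (M**2 - 12*M) - 7*(-6) = (M**2 - 12*M) + 42 = 42 + M**2 - 12*M)
sqrt(g(49) + 4199) = sqrt((42 + 49**2 - 12*49) + 4199) = sqrt((42 + 2401 - 588) + 4199) = sqrt(1855 + 4199) = sqrt(6054)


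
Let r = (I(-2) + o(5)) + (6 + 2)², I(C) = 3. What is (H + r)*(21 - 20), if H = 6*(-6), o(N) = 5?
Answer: 36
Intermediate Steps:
H = -36
r = 72 (r = (3 + 5) + (6 + 2)² = 8 + 8² = 8 + 64 = 72)
(H + r)*(21 - 20) = (-36 + 72)*(21 - 20) = 36*1 = 36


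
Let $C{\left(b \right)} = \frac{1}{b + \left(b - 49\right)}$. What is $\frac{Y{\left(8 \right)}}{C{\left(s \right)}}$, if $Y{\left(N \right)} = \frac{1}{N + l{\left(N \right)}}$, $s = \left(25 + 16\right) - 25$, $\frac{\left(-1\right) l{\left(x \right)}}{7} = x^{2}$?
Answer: $\frac{17}{440} \approx 0.038636$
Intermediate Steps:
$l{\left(x \right)} = - 7 x^{2}$
$s = 16$ ($s = 41 - 25 = 16$)
$C{\left(b \right)} = \frac{1}{-49 + 2 b}$ ($C{\left(b \right)} = \frac{1}{b + \left(-49 + b\right)} = \frac{1}{-49 + 2 b}$)
$Y{\left(N \right)} = \frac{1}{N - 7 N^{2}}$
$\frac{Y{\left(8 \right)}}{C{\left(s \right)}} = \frac{\left(-1\right) \frac{1}{8} \frac{1}{-1 + 7 \cdot 8}}{\frac{1}{-49 + 2 \cdot 16}} = \frac{\left(-1\right) \frac{1}{8} \frac{1}{-1 + 56}}{\frac{1}{-49 + 32}} = \frac{\left(-1\right) \frac{1}{8} \cdot \frac{1}{55}}{\frac{1}{-17}} = \frac{\left(-1\right) \frac{1}{8} \cdot \frac{1}{55}}{- \frac{1}{17}} = \left(- \frac{1}{440}\right) \left(-17\right) = \frac{17}{440}$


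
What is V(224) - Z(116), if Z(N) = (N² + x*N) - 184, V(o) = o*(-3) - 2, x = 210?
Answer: -38306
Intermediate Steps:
V(o) = -2 - 3*o (V(o) = -3*o - 2 = -2 - 3*o)
Z(N) = -184 + N² + 210*N (Z(N) = (N² + 210*N) - 184 = -184 + N² + 210*N)
V(224) - Z(116) = (-2 - 3*224) - (-184 + 116² + 210*116) = (-2 - 672) - (-184 + 13456 + 24360) = -674 - 1*37632 = -674 - 37632 = -38306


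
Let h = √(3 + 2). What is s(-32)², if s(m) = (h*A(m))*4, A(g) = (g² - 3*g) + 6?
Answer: 101430080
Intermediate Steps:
A(g) = 6 + g² - 3*g
h = √5 ≈ 2.2361
s(m) = 4*√5*(6 + m² - 3*m) (s(m) = (√5*(6 + m² - 3*m))*4 = 4*√5*(6 + m² - 3*m))
s(-32)² = (4*√5*(6 + (-32)² - 3*(-32)))² = (4*√5*(6 + 1024 + 96))² = (4*√5*1126)² = (4504*√5)² = 101430080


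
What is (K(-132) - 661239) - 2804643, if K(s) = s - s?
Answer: -3465882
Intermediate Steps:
K(s) = 0
(K(-132) - 661239) - 2804643 = (0 - 661239) - 2804643 = -661239 - 2804643 = -3465882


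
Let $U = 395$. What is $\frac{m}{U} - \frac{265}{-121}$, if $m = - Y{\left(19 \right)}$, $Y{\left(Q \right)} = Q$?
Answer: $\frac{102376}{47795} \approx 2.142$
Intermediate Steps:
$m = -19$ ($m = \left(-1\right) 19 = -19$)
$\frac{m}{U} - \frac{265}{-121} = - \frac{19}{395} - \frac{265}{-121} = \left(-19\right) \frac{1}{395} - - \frac{265}{121} = - \frac{19}{395} + \frac{265}{121} = \frac{102376}{47795}$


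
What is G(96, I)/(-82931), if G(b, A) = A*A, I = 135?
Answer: -18225/82931 ≈ -0.21976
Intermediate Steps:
G(b, A) = A²
G(96, I)/(-82931) = 135²/(-82931) = 18225*(-1/82931) = -18225/82931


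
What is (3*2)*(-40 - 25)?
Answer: -390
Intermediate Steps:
(3*2)*(-40 - 25) = 6*(-65) = -390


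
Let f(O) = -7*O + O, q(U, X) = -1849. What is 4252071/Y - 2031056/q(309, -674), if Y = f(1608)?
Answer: 3911183003/5946384 ≈ 657.74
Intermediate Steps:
f(O) = -6*O
Y = -9648 (Y = -6*1608 = -9648)
4252071/Y - 2031056/q(309, -674) = 4252071/(-9648) - 2031056/(-1849) = 4252071*(-1/9648) - 2031056*(-1/1849) = -1417357/3216 + 2031056/1849 = 3911183003/5946384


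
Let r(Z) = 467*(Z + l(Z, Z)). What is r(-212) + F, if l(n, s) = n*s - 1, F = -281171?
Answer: 20608206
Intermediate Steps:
l(n, s) = -1 + n*s
r(Z) = -467 + 467*Z + 467*Z**2 (r(Z) = 467*(Z + (-1 + Z*Z)) = 467*(Z + (-1 + Z**2)) = 467*(-1 + Z + Z**2) = -467 + 467*Z + 467*Z**2)
r(-212) + F = (-467 + 467*(-212) + 467*(-212)**2) - 281171 = (-467 - 99004 + 467*44944) - 281171 = (-467 - 99004 + 20988848) - 281171 = 20889377 - 281171 = 20608206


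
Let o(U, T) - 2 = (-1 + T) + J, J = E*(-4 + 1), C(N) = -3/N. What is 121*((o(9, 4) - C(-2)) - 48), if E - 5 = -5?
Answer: -10769/2 ≈ -5384.5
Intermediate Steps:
E = 0 (E = 5 - 5 = 0)
J = 0 (J = 0*(-4 + 1) = 0*(-3) = 0)
o(U, T) = 1 + T (o(U, T) = 2 + ((-1 + T) + 0) = 2 + (-1 + T) = 1 + T)
121*((o(9, 4) - C(-2)) - 48) = 121*(((1 + 4) - (-3)/(-2)) - 48) = 121*((5 - (-3)*(-1)/2) - 48) = 121*((5 - 1*3/2) - 48) = 121*((5 - 3/2) - 48) = 121*(7/2 - 48) = 121*(-89/2) = -10769/2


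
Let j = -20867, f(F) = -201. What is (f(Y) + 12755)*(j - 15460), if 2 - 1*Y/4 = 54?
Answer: -456049158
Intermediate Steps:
Y = -208 (Y = 8 - 4*54 = 8 - 216 = -208)
(f(Y) + 12755)*(j - 15460) = (-201 + 12755)*(-20867 - 15460) = 12554*(-36327) = -456049158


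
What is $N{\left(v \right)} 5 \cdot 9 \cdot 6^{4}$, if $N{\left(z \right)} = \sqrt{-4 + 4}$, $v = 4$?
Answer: $0$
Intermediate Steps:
$N{\left(z \right)} = 0$ ($N{\left(z \right)} = \sqrt{0} = 0$)
$N{\left(v \right)} 5 \cdot 9 \cdot 6^{4} = 0 \cdot 5 \cdot 9 \cdot 6^{4} = 0 \cdot 45 \cdot 1296 = 0 \cdot 58320 = 0$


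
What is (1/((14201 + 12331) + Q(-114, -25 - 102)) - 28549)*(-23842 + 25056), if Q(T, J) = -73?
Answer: -917028879860/26459 ≈ -3.4658e+7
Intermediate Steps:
(1/((14201 + 12331) + Q(-114, -25 - 102)) - 28549)*(-23842 + 25056) = (1/((14201 + 12331) - 73) - 28549)*(-23842 + 25056) = (1/(26532 - 73) - 28549)*1214 = (1/26459 - 28549)*1214 = -755377990/26459*1214 = -917028879860/26459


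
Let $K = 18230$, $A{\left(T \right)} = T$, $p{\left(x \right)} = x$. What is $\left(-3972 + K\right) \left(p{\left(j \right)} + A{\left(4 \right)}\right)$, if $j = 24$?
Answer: $399224$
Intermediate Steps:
$\left(-3972 + K\right) \left(p{\left(j \right)} + A{\left(4 \right)}\right) = \left(-3972 + 18230\right) \left(24 + 4\right) = 14258 \cdot 28 = 399224$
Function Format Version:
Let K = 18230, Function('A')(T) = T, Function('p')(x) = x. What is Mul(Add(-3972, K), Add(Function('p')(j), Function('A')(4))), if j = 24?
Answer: 399224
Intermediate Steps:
Mul(Add(-3972, K), Add(Function('p')(j), Function('A')(4))) = Mul(Add(-3972, 18230), Add(24, 4)) = Mul(14258, 28) = 399224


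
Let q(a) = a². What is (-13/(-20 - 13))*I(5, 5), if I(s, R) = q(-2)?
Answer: 52/33 ≈ 1.5758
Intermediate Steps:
I(s, R) = 4 (I(s, R) = (-2)² = 4)
(-13/(-20 - 13))*I(5, 5) = -13/(-20 - 13)*4 = -13/(-33)*4 = -13*(-1/33)*4 = (13/33)*4 = 52/33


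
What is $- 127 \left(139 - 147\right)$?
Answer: $1016$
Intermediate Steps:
$- 127 \left(139 - 147\right) = \left(-127\right) \left(-8\right) = 1016$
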